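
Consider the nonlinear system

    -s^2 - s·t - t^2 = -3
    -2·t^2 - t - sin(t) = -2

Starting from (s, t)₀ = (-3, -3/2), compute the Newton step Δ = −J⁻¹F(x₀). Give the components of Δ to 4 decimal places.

At (-3, -3/2): F = (-12.7500, -0.002505).
Jacobian J = [[-2·s - t, -s - 2·t], [0, -4·t - cos(t) - 1]].
At the point, J = [[7.5000, 6.0000], [0.0000, 4.929263]] (det J = 36.969471).
Solving J·Δ = −F gives Δ = (1.6996, 0.0005).

(1.6996, 0.0005)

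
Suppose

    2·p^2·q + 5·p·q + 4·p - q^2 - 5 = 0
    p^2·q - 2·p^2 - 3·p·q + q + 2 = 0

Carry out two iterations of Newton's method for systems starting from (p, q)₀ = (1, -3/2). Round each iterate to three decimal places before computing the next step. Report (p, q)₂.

(0.963, 0.144)

At (1, -3/2): F = (-13.750, 1.500).
Jacobian J = [[4·p·q + 5·q + 4, 2·p^2 + 5·p - 2·q], [2·p·q - 4·p - 3·q, p^2 - 3·p + 1]].
At the point, J = [[-9.500, 10.000], [-2.500, -1.000]] (det J = 34.500).
Solving J·Δ = −F gives Δ = (0.036, 1.409).
Then the next iterate is (p, q)₁ = (1.036, -0.091).
Round to (1.036, -0.091) and repeat: F = (-1.53100, -0.05243), J = [[3.16790, 7.50859], [-4.05955, -1.03470]].
Δ = (-0.073, 0.235), so (p, q)₂ = (0.963, 0.144).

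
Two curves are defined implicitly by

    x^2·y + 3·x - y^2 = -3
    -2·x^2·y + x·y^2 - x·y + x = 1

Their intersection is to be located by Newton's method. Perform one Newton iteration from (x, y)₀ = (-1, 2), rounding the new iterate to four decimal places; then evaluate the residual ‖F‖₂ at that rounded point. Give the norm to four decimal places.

2.7611

At (-1, 2): F = (-2.0000, -8.0000).
Jacobian J = [[2·x·y + 3, x^2 - 2·y], [-4·x·y + y^2 - y + 1, -2·x^2 + 2·x·y - x]].
At the point, J = [[-1.0000, -3.0000], [11.0000, -5.0000]] (det J = 38.0000).
Solving J·Δ = −F gives Δ = (0.3684, -0.7895).
Then the next iterate is (x, y)₁ = (-0.6316, 1.2105).
Re-evaluating at (-0.6316, 1.2105): F = (0.122781, -2.758320), so ‖F‖₂ = 2.7611.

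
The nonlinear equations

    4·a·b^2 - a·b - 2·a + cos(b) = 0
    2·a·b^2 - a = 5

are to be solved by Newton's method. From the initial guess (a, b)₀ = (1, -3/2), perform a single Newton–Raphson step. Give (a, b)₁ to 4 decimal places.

(-6.7218, -6.2544)

At (1, -3/2): F = (8.570737, -1.5000).
Jacobian J = [[4·b^2 - b - 2, 8·a·b - a - sin(b)], [2·b^2 - 1, 4·a·b]].
At the point, J = [[8.5000, -12.002505], [3.5000, -6.0000]] (det J = -8.991232).
Solving J·Δ = −F gives Δ = (-7.7218, -4.7544).
Then the next iterate is (a, b)₁ = (-6.7218, -6.2544).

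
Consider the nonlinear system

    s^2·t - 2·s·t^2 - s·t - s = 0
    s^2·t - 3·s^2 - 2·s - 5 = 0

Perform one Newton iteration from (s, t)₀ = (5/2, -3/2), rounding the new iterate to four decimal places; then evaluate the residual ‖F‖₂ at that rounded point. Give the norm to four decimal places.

12.0395

At (5/2, -3/2): F = (-19.3750, -38.1250).
Jacobian J = [[2·s·t - 2·t^2 - t - 1, s^2 - 4·s·t - s], [2·s·t - 6·s - 2, s^2]].
At the point, J = [[-11.5000, 18.7500], [-24.5000, 6.2500]] (det J = 387.5000).
Solving J·Δ = −F gives Δ = (-1.5323, 0.0935).
Then the next iterate is (s, t)₁ = (0.9677, -1.4065).
Re-evaluating at (0.9677, -1.4065): F = (-4.752427, -11.061837), so ‖F‖₂ = 12.0395.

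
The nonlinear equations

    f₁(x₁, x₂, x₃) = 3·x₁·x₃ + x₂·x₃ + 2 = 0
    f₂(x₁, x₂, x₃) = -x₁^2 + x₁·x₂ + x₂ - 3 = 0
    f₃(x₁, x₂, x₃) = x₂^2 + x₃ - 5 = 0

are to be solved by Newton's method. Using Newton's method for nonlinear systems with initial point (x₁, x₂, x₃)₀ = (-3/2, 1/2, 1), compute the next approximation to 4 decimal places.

(0.3947, 2.7632, 2.4868)

At (-3/2, 1/2, 1): F = (-2.0000, -5.5000, -3.7500).
Jacobian J = [[3·x₃, x₃, 3·x₁ + x₂], [-2·x₁ + x₂, x₁ + 1, 0], [0, 2·x₂, 1]].
At the point, J = [[3.0000, 1.0000, -4.0000], [3.5000, -0.5000, 0.0000], [0.0000, 1.0000, 1.0000]] (det J = -19.0000).
Solving J·Δ = −F gives Δ = (1.8947, 2.2632, 1.4868).
Then the next iterate is (x₁, x₂, x₃)₁ = (0.3947, 2.7632, 2.4868).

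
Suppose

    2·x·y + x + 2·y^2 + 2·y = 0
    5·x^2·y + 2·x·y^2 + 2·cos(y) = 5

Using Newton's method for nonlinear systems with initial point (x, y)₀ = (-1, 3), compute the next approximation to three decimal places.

At (-1, 3): F = (17.000, -9.97998).
Jacobian J = [[2·y + 1, 2·x + 4·y + 2], [10·x·y + 2·y^2, 5·x^2 + 4·x·y - 2·sin(y)]].
At the point, J = [[7.000, 12.000], [-12.000, -7.28224]] (det J = 93.02432).
Solving J·Δ = −F gives Δ = (0.043, -1.442).
Then the next iterate is (x, y)₁ = (-0.957, 1.558).

(-0.957, 1.558)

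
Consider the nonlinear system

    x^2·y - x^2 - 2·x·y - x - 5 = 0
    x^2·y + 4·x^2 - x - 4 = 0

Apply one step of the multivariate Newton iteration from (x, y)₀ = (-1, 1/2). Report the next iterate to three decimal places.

(-0.724, 1.759)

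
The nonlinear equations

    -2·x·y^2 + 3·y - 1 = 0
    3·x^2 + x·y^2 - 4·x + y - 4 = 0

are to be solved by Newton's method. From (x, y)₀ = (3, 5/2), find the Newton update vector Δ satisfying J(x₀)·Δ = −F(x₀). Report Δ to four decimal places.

(-1.0807, -0.6478)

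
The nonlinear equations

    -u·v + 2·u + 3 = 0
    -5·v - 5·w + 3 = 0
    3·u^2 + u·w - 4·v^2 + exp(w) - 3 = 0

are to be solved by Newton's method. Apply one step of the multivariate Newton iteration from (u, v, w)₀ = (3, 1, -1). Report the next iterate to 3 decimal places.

At (3, 1, -1): F = (6.000, 3.000, 17.36788).
Jacobian J = [[-v + 2, -u, 0], [0, -5, -5], [6·u + w, -8·v, u + exp(w)]].
At the point, J = [[1.000, -3.000, 0.000], [0.000, -5.000, -5.000], [17.000, -8.000, 3.36788]] (det J = 198.16060).
Solving J·Δ = −F gives Δ = (0.253, 2.084, -1.484).
Then the next iterate is (u, v, w)₁ = (3.253, 3.084, -2.484).

(3.253, 3.084, -2.484)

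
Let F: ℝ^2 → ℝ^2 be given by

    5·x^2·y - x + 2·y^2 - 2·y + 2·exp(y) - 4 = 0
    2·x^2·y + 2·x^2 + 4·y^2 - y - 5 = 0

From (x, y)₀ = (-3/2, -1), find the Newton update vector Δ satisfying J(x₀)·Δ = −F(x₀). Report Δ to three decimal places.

At (-3/2, -1): F = (-9.01424, 0.000).
Jacobian J = [[10·x·y - 1, 5·x^2 + 4·y + 2·exp(y) - 2], [4·x·y + 4·x, 2·x^2 + 8·y - 1]].
At the point, J = [[14.000, 5.98576], [0.000, -4.500]] (det J = -63.000).
Solving J·Δ = −F gives Δ = (0.644, 0.000).

(0.644, 0.000)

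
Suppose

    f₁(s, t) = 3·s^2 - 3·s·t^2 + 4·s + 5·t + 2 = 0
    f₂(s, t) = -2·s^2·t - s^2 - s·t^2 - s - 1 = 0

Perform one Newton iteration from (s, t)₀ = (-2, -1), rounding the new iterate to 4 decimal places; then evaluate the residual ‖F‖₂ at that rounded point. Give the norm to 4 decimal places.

At (-2, -1): F = (7.0000, 7.0000).
Jacobian J = [[6·s - 3·t^2 + 4, -6·s·t + 5], [-4·s·t - 2·s - t^2 - 1, -2·s^2 - 2·s·t]].
At the point, J = [[-11.0000, -7.0000], [-6.0000, -12.0000]] (det J = 90.0000).
Solving J·Δ = −F gives Δ = (0.3889, 0.3889).
Then the next iterate is (s, t)₁ = (-1.6111, -0.6111).
Re-evaluating at (-1.6111, -0.6111): F = (2.091993, 1.789506), so ‖F‖₂ = 2.7530.

2.7530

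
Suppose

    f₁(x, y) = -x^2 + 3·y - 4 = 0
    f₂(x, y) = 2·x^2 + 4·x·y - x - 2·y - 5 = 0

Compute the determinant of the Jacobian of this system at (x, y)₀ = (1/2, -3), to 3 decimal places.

J = [[-2·x, 3], [4·x + 4·y - 1, 4·x - 2]].
At the point, J = [[-1.000, 3.000], [-11.000, 0.000]].
det J = 33.000.

33.000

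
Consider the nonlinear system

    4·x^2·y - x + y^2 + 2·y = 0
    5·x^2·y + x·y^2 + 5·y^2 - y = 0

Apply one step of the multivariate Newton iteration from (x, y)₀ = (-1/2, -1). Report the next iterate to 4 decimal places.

(-0.2248, -0.3256)

At (-1/2, -1): F = (-1.5000, 4.2500).
Jacobian J = [[8·x·y - 1, 4·x^2 + 2·y + 2], [10·x·y + y^2, 5·x^2 + 2·x·y + 10·y - 1]].
At the point, J = [[3.0000, 1.0000], [6.0000, -8.7500]] (det J = -32.2500).
Solving J·Δ = −F gives Δ = (0.2752, 0.6744).
Then the next iterate is (x, y)₁ = (-0.2248, -0.3256).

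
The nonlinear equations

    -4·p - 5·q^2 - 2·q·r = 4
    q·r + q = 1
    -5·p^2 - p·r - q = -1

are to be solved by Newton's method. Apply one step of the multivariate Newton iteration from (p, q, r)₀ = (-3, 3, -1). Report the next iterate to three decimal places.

At (-3, 3, -1): F = (-31.000, -1.000, -50.000).
Jacobian J = [[-4, -10·q - 2·r, -2·q], [0, r + 1, q], [-10·p - r, -1, -p]].
At the point, J = [[-4.000, -28.000, -6.000], [0.000, 0.000, 3.000], [31.000, -1.000, 3.000]] (det J = -2616.000).
Solving J·Δ = −F gives Δ = (1.536, -1.398, 0.333).
Then the next iterate is (p, q, r)₁ = (-1.464, 1.602, -0.667).

(-1.464, 1.602, -0.667)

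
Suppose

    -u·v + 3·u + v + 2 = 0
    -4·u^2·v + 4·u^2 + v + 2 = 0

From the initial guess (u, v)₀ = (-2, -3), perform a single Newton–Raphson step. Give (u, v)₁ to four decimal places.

(-2.0588, 1.4510)

At (-2, -3): F = (-13.0000, 63.0000).
Jacobian J = [[-v + 3, -u + 1], [-8·u·v + 8·u, -4·u^2 + 1]].
At the point, J = [[6.0000, 3.0000], [-64.0000, -15.0000]] (det J = 102.0000).
Solving J·Δ = −F gives Δ = (-0.0588, 4.4510).
Then the next iterate is (u, v)₁ = (-2.0588, 1.4510).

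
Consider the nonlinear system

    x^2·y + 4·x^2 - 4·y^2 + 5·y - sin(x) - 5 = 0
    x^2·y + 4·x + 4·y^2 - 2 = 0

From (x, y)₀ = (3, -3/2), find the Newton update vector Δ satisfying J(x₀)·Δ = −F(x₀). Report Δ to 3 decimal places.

At (3, -3/2): F = (0.85888, 5.500).
Jacobian J = [[2·x·y + 8·x - cos(x), x^2 - 8·y + 5], [2·x·y + 4, x^2 + 8·y]].
At the point, J = [[15.98999, 26.000], [-5.000, -3.000]] (det J = 82.03002).
Solving J·Δ = −F gives Δ = (1.775, -1.124).

(1.775, -1.124)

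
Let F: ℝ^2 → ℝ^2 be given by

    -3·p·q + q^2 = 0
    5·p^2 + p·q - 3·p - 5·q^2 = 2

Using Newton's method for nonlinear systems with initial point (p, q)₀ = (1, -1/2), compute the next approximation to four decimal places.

(0.9000, -0.1000)

At (1, -1/2): F = (1.7500, -1.7500).
Jacobian J = [[-3·q, -3·p + 2·q], [10·p + q - 3, p - 10·q]].
At the point, J = [[1.5000, -4.0000], [6.5000, 6.0000]] (det J = 35.0000).
Solving J·Δ = −F gives Δ = (-0.1000, 0.4000).
Then the next iterate is (p, q)₁ = (0.9000, -0.1000).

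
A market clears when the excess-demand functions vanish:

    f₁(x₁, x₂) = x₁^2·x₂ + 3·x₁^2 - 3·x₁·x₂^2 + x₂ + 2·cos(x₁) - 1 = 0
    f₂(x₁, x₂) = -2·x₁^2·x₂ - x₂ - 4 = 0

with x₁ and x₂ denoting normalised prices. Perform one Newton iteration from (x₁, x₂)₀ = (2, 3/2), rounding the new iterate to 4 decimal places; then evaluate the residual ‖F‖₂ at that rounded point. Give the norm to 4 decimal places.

At (2, 3/2): F = (4.167706, -17.5000).
Jacobian J = [[2·x₁·x₂ + 6·x₁ - 3·x₂^2 - 2·sin(x₁), x₁^2 - 6·x₁·x₂ + 1], [-4·x₁·x₂, -2·x₁^2 - 1]].
At the point, J = [[9.431405, -13.0000], [-12.0000, -9.0000]] (det J = -240.882646).
Solving J·Δ = −F gives Δ = (-1.1002, -0.4776).
Then the next iterate is (x₁, x₂)₁ = (0.8998, 1.0224).
Re-evaluating at (0.8998, 1.0224): F = (1.700942, -6.677952), so ‖F‖₂ = 6.8912.

6.8912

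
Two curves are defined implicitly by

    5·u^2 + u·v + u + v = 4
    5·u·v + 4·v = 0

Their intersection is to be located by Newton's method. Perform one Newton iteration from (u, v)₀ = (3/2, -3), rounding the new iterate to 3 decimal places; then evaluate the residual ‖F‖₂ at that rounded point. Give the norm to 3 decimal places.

At (3/2, -3): F = (1.250, -34.500).
Jacobian J = [[10·u + v + 1, u + 1], [5·v, 5·u + 4]].
At the point, J = [[13.000, 2.500], [-15.000, 11.500]] (det J = 187.000).
Solving J·Δ = −F gives Δ = (-0.538, 2.298).
Then the next iterate is (u, v)₁ = (0.962, -0.702).
Re-evaluating at (0.962, -0.702): F = (0.21190, -6.18462), so ‖F‖₂ = 6.188.

6.188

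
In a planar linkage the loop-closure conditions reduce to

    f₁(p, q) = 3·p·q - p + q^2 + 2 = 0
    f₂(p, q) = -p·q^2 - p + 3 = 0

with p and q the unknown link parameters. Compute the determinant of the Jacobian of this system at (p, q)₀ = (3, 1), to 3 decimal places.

J = [[3·q - 1, 3·p + 2·q], [-q^2 - 1, -2·p·q]].
At the point, J = [[2.000, 11.000], [-2.000, -6.000]].
det J = 10.000.

10.000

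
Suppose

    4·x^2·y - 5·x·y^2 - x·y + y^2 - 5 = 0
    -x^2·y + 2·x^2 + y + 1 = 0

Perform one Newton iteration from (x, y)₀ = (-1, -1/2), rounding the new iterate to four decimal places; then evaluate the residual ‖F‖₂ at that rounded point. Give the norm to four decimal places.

52.4352

At (-1, -1/2): F = (-6.0000, 3.0000).
Jacobian J = [[8·x·y - 5·y^2 - y, 4·x^2 - 10·x·y - x + 2·y], [-2·x·y + 4·x, -x^2 + 1]].
At the point, J = [[3.2500, -1.0000], [-5.0000, 0.0000]] (det J = -5.0000).
Solving J·Δ = −F gives Δ = (0.6000, -4.0500).
Then the next iterate is (x, y)₁ = (-0.4000, -4.5500).
Re-evaluating at (-0.4000, -4.5500): F = (52.3755, -2.5020), so ‖F‖₂ = 52.4352.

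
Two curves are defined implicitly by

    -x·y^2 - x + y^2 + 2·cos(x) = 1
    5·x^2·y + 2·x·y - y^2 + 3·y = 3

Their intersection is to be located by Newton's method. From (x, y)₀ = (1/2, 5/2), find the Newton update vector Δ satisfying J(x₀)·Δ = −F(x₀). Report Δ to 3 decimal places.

(-0.193, -1.986)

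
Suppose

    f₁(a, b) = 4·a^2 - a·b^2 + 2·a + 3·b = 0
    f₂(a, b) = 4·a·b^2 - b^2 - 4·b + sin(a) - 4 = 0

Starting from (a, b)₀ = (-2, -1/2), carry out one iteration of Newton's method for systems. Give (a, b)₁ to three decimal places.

At (-2, -1/2): F = (11.000, -5.15930).
Jacobian J = [[8·a - b^2 + 2, -2·a·b + 3], [4·b^2 + cos(a), 8·a·b - 2·b - 4]].
At the point, J = [[-14.250, 1.000], [0.58385, 5.000]] (det J = -71.83385).
Solving J·Δ = −F gives Δ = (0.837, 0.934).
Then the next iterate is (a, b)₁ = (-1.163, 0.434).

(-1.163, 0.434)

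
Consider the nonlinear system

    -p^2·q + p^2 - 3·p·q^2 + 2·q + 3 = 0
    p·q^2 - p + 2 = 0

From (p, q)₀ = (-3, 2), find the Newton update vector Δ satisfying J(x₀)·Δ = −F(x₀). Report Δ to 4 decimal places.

(-13.6667, -4.0000)

At (-3, 2): F = (34.0000, -7.0000).
Jacobian J = [[-2·p·q + 2·p - 3·q^2, -p^2 - 6·p·q + 2], [q^2 - 1, 2·p·q]].
At the point, J = [[-6.0000, 29.0000], [3.0000, -12.0000]] (det J = -15.0000).
Solving J·Δ = −F gives Δ = (-13.6667, -4.0000).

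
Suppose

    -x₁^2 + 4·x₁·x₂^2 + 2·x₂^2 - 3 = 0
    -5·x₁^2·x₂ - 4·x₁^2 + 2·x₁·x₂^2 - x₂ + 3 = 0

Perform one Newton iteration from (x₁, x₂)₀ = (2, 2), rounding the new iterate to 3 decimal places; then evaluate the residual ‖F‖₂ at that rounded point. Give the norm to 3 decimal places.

14.074

At (2, 2): F = (33.000, -39.000).
Jacobian J = [[-2·x₁ + 4·x₂^2, 8·x₁·x₂ + 4·x₂], [-10·x₁·x₂ - 8·x₁ + 2·x₂^2, -5·x₁^2 + 4·x₁·x₂ - 1]].
At the point, J = [[12.000, 40.000], [-48.000, -5.000]] (det J = 1860.000).
Solving J·Δ = −F gives Δ = (-0.750, -0.600).
Then the next iterate is (x₁, x₂)₁ = (1.250, 1.400).
Re-evaluating at (1.250, 1.400): F = (9.15750, -10.68750), so ‖F‖₂ = 14.074.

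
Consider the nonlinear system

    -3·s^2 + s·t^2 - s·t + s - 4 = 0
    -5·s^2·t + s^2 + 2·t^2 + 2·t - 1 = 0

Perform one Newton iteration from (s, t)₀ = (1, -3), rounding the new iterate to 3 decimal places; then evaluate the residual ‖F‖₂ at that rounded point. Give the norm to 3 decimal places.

11.364

At (1, -3): F = (6.000, 27.000).
Jacobian J = [[-6·s + t^2 - t + 1, 2·s·t - s], [-10·s·t + 2·s, -5·s^2 + 4·t + 2]].
At the point, J = [[7.000, -7.000], [32.000, -15.000]] (det J = 119.000).
Solving J·Δ = −F gives Δ = (-0.832, 0.025).
Then the next iterate is (s, t)₁ = (0.168, -2.975).
Re-evaluating at (0.168, -2.975): F = (-1.92997, 11.19931), so ‖F‖₂ = 11.364.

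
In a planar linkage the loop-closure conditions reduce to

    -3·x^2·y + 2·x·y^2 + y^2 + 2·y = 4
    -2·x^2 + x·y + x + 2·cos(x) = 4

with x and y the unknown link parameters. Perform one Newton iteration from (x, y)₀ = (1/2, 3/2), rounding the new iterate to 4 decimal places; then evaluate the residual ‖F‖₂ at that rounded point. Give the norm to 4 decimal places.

53.6728

At (1/2, 3/2): F = (2.3750, -1.494835).
Jacobian J = [[-6·x·y + 2·y^2, -3·x^2 + 4·x·y + 2·y + 2], [-4·x + y - 2·sin(x) + 1, x]].
At the point, J = [[0.0000, 7.2500], [-0.458851, 0.5000]] (det J = 3.326670).
Solving J·Δ = −F gives Δ = (-3.6147, -0.3276).
Then the next iterate is (x, y)₁ = (-3.1147, 1.1724).
Re-evaluating at (-3.1147, 1.1724): F = (-42.964734, -32.168363), so ‖F‖₂ = 53.6728.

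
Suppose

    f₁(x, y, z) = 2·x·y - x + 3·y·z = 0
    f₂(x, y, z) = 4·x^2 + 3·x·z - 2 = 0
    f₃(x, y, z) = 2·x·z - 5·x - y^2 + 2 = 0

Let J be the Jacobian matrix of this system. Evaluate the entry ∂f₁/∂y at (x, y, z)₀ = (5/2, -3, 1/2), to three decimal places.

∂f₁/∂y = 2·x + 3·z.
At (5/2, -3, 1/2) this is 6.500.

6.500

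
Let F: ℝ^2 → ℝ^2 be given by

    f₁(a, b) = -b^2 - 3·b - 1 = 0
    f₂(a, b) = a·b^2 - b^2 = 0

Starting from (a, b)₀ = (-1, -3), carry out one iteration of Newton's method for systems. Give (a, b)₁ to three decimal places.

(0.556, -2.667)

At (-1, -3): F = (-1.000, -18.000).
Jacobian J = [[0, -2·b - 3], [b^2, 2·a·b - 2·b]].
At the point, J = [[0.000, 3.000], [9.000, 12.000]] (det J = -27.000).
Solving J·Δ = −F gives Δ = (1.556, 0.333).
Then the next iterate is (a, b)₁ = (0.556, -2.667).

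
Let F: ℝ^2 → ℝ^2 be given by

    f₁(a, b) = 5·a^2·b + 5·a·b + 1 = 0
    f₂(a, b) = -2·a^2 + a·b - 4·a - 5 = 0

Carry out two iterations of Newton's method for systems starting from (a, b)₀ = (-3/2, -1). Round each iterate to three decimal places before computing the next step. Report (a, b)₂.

(-1.202, -2.562)

At (-3/2, -1): F = (-2.750, -2.000).
Jacobian J = [[10·a·b + 5·b, 5·a^2 + 5·a], [-4·a + b - 4, a]].
At the point, J = [[10.000, 3.750], [1.000, -1.500]] (det J = -18.750).
Solving J·Δ = −F gives Δ = (0.620, -0.920).
Then the next iterate is (a, b)₁ = (-0.880, -1.920).
Round to (-0.880, -1.920) and repeat: F = (2.01376, -1.33920), J = [[7.296, -0.528], [-2.400, -0.880]].
Δ = (-0.322, -0.642), so (a, b)₂ = (-1.202, -2.562).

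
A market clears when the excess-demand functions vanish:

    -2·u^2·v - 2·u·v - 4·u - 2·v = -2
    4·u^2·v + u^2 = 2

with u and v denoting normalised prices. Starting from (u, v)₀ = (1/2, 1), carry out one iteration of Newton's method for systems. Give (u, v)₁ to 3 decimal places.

(1.145, -1.474)

At (1/2, 1): F = (-3.500, -0.750).
Jacobian J = [[-4·u·v - 2·v - 4, -2·u^2 - 2·u - 2], [8·u·v + 2·u, 4·u^2]].
At the point, J = [[-8.000, -3.500], [5.000, 1.000]] (det J = 9.500).
Solving J·Δ = −F gives Δ = (0.645, -2.474).
Then the next iterate is (u, v)₁ = (1.145, -1.474).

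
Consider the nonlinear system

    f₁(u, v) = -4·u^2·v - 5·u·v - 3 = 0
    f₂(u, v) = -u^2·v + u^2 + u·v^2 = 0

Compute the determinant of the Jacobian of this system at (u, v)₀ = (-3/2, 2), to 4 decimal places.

-105.0000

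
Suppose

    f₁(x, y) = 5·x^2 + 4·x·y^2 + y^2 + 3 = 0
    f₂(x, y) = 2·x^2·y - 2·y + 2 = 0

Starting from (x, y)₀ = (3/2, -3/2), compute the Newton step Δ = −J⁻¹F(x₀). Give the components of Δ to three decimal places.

At (3/2, -3/2): F = (30.000, -1.750).
Jacobian J = [[10·x + 4·y^2, 8·x·y + 2·y], [4·x·y, 2·x^2 - 2]].
At the point, J = [[24.000, -21.000], [-9.000, 2.500]] (det J = -129.000).
Solving J·Δ = −F gives Δ = (0.297, 1.767).

(0.297, 1.767)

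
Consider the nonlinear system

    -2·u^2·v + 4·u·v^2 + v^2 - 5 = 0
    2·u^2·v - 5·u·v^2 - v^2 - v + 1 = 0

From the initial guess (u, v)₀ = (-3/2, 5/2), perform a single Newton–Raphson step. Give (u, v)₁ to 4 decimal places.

(1.4612, 4.9050)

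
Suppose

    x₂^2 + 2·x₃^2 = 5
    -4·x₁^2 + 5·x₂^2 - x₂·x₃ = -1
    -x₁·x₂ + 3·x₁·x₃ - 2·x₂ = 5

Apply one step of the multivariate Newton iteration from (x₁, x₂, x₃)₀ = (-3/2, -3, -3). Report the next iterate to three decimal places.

At (-3/2, -3, -3): F = (22.000, 28.000, 10.000).
Jacobian J = [[0, 2·x₂, 4·x₃], [-8·x₁, 10·x₂ - x₃, -x₂], [-x₂ + 3·x₃, -x₁ - 2, 3·x₁]].
At the point, J = [[0.000, -6.000, -12.000], [12.000, -27.000, 3.000], [-6.000, -0.500, -4.500]] (det J = 1800.000).
Solving J·Δ = −F gives Δ = (0.723, 1.480, 1.093).
Then the next iterate is (x₁, x₂, x₃)₁ = (-0.777, -1.520, -1.907).

(-0.777, -1.520, -1.907)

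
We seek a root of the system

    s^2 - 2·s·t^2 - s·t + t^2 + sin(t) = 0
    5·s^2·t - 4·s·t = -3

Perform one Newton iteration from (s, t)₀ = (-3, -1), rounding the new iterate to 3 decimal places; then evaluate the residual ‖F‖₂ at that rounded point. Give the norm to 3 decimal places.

At (-3, -1): F = (12.15853, -54.000).
Jacobian J = [[2·s - 2·t^2 - t, -4·s·t - s + 2·t + cos(t)], [10·s·t - 4·t, 5·s^2 - 4·s]].
At the point, J = [[-7.000, -10.45970], [34.000, 57.000]] (det J = -43.37028).
Solving J·Δ = −F gives Δ = (2.956, -0.816).
Then the next iterate is (s, t)₁ = (-0.044, -1.816).
Re-evaluating at (-0.044, -1.816): F = (2.54001, 2.66281), so ‖F‖₂ = 3.680.

3.680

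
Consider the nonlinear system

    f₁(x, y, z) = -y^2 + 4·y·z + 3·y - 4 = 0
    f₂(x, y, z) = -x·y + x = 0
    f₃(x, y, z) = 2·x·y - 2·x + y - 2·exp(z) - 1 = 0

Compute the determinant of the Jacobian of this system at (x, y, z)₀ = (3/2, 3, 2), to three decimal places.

J = [[0, -2·y + 4·z + 3, 4·y], [-y + 1, -x, 0], [2·y - 2, 2·x + 1, -2·exp(z)]].
At the point, J = [[0.000, 5.000, 12.000], [-2.000, -1.500, 0.000], [4.000, 4.000, -14.77811]].
det J = -171.781.

-171.781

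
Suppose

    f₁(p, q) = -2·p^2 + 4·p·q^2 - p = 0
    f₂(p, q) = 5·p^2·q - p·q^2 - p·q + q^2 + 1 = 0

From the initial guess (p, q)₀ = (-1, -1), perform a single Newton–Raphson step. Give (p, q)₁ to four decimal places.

(-0.7879, -0.5606)

At (-1, -1): F = (-5.0000, -3.0000).
Jacobian J = [[-4·p + 4·q^2 - 1, 8·p·q], [10·p·q - q^2 - q, 5·p^2 - 2·p·q - p + 2·q]].
At the point, J = [[7.0000, 8.0000], [10.0000, 2.0000]] (det J = -66.0000).
Solving J·Δ = −F gives Δ = (0.2121, 0.4394).
Then the next iterate is (p, q)₁ = (-0.7879, -0.5606).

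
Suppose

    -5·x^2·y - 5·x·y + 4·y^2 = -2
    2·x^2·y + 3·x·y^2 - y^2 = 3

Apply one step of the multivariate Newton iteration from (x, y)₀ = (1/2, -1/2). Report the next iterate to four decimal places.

(-12.0000, -7.9355)

At (1/2, -1/2): F = (4.8750, -3.1250).
Jacobian J = [[-10·x·y - 5·y, -5·x^2 - 5·x + 8·y], [4·x·y + 3·y^2, 2·x^2 + 6·x·y - 2·y]].
At the point, J = [[5.0000, -7.7500], [-0.2500, 0.0000]] (det J = -1.9375).
Solving J·Δ = −F gives Δ = (-12.5000, -7.4355).
Then the next iterate is (x, y)₁ = (-12.0000, -7.9355).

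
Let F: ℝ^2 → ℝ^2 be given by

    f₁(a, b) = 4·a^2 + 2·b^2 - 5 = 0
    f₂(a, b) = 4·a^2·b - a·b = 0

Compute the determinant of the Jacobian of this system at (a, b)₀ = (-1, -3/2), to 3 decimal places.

41.000

J = [[8·a, 4·b], [8·a·b - b, 4·a^2 - a]].
At the point, J = [[-8.000, -6.000], [13.500, 5.000]].
det J = 41.000.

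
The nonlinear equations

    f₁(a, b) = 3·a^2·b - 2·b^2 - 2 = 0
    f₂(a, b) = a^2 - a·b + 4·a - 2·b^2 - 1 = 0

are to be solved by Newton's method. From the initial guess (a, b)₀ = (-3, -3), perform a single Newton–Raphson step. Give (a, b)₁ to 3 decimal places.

(-2.603, -0.960)

At (-3, -3): F = (-101.000, -31.000).
Jacobian J = [[6·a·b, 3·a^2 - 4·b], [2·a - b + 4, -a - 4·b]].
At the point, J = [[54.000, 39.000], [1.000, 15.000]] (det J = 771.000).
Solving J·Δ = −F gives Δ = (0.397, 2.040).
Then the next iterate is (a, b)₁ = (-2.603, -0.960).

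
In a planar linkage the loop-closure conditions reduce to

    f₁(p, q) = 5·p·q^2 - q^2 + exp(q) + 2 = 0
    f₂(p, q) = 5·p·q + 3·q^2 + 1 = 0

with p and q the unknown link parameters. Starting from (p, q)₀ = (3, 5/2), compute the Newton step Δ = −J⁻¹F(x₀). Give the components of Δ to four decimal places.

(-18.4278, 5.7699)

At (3, 5/2): F = (101.682494, 57.2500).
Jacobian J = [[5·q^2, 10·p·q - 2·q + exp(q)], [5·q, 5·p + 6·q]].
At the point, J = [[31.2500, 82.182494], [12.5000, 30.0000]] (det J = -89.781175).
Solving J·Δ = −F gives Δ = (-18.4278, 5.7699).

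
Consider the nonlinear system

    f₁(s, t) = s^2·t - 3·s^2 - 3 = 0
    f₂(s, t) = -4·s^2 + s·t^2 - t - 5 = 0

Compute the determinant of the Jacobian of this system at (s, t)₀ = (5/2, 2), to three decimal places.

J = [[2·s·t - 6·s, s^2], [-8·s + t^2, 2·s·t - 1]].
At the point, J = [[-5.000, 6.250], [-16.000, 9.000]].
det J = 55.000.

55.000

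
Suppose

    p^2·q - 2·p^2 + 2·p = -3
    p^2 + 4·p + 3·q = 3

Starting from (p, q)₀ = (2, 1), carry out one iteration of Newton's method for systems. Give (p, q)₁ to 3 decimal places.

(0.974, -0.263)

At (2, 1): F = (3.000, 12.000).
Jacobian J = [[2·p·q - 4·p + 2, p^2], [2·p + 4, 3]].
At the point, J = [[-2.000, 4.000], [8.000, 3.000]] (det J = -38.000).
Solving J·Δ = −F gives Δ = (-1.026, -1.263).
Then the next iterate is (p, q)₁ = (0.974, -0.263).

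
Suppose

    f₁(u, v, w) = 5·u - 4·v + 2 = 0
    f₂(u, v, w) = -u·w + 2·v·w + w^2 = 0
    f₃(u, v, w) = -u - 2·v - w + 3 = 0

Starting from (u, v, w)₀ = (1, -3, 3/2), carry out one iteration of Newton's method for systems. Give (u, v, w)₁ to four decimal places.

At (1, -3, 3/2): F = (19.0000, -8.2500, 6.5000).
Jacobian J = [[5, -4, 0], [-w, 2·w, -u + 2·v + 2·w], [-1, -2, -1]].
At the point, J = [[5.0000, -4.0000, 0.0000], [-1.5000, 3.0000, -4.0000], [-1.0000, -2.0000, -1.0000]] (det J = -65.0000).
Solving J·Δ = −F gives Δ = (-1.1077, 3.3654, 0.8769).
Then the next iterate is (u, v, w)₁ = (-0.1077, 0.3654, 2.3769).

(-0.1077, 0.3654, 2.3769)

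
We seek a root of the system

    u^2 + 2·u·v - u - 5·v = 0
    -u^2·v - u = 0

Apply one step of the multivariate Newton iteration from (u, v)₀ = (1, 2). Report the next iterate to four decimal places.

(0.8500, -0.2500)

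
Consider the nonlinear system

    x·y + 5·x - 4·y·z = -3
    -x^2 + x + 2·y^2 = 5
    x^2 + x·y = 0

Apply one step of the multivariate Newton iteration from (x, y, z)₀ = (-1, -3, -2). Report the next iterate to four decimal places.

(-0.4127, -1.9365, -0.8016)

At (-1, -3, -2): F = (-23.0000, 11.0000, 4.0000).
Jacobian J = [[y + 5, x - 4·z, -4·y], [-2·x + 1, 4·y, 0], [2·x + y, x, 0]].
At the point, J = [[2.0000, 7.0000, 12.0000], [3.0000, -12.0000, 0.0000], [-5.0000, -1.0000, 0.0000]] (det J = -756.0000).
Solving J·Δ = −F gives Δ = (0.5873, 1.0635, 1.1984).
Then the next iterate is (x, y, z)₁ = (-0.4127, -1.9365, -0.8016).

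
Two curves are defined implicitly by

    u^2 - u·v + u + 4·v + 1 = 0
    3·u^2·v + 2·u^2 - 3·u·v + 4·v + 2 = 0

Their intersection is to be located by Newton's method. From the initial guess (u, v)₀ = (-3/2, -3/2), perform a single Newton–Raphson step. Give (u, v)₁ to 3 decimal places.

(-1.623, -0.329)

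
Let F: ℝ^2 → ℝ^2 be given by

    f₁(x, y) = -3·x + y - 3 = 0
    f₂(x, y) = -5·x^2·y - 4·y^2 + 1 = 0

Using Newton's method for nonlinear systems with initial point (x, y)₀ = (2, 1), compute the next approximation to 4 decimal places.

At (2, 1): F = (-8.0000, -23.0000).
Jacobian J = [[-3, 1], [-10·x·y, -5·x^2 - 8·y]].
At the point, J = [[-3.0000, 1.0000], [-20.0000, -28.0000]] (det J = 104.0000).
Solving J·Δ = −F gives Δ = (-2.3750, 0.8750).
Then the next iterate is (x, y)₁ = (-0.3750, 1.8750).

(-0.3750, 1.8750)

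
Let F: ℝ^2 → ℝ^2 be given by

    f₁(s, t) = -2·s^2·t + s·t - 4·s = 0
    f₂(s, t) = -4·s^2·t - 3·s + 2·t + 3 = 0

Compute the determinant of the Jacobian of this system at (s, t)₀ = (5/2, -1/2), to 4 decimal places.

J = [[-4·s·t + t - 4, -2·s^2 + s], [-8·s·t - 3, -4·s^2 + 2]].
At the point, J = [[0.5000, -10.0000], [7.0000, -23.0000]].
det J = 58.5000.

58.5000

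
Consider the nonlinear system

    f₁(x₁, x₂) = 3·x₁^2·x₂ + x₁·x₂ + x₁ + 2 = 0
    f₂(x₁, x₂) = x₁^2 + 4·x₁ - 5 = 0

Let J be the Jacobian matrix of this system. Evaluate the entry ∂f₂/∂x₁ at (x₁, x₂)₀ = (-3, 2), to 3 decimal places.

-2.000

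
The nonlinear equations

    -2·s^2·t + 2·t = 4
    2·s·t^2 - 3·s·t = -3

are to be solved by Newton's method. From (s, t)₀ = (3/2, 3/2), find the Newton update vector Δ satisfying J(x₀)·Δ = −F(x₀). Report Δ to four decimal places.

(-0.6759, -0.6667)

At (3/2, 3/2): F = (-7.7500, 3.0000).
Jacobian J = [[-4·s·t, -2·s^2 + 2], [2·t^2 - 3·t, 4·s·t - 3·s]].
At the point, J = [[-9.0000, -2.5000], [0.0000, 4.5000]] (det J = -40.5000).
Solving J·Δ = −F gives Δ = (-0.6759, -0.6667).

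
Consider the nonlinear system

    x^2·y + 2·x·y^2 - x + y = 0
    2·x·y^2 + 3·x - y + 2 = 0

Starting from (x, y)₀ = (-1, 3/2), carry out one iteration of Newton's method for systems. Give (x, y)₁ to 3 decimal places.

(-0.075, 1.491)

At (-1, 3/2): F = (-0.500, -7.000).
Jacobian J = [[2·x·y + 2·y^2 - 1, x^2 + 4·x·y + 1], [2·y^2 + 3, 4·x·y - 1]].
At the point, J = [[0.500, -4.000], [7.500, -7.000]] (det J = 26.500).
Solving J·Δ = −F gives Δ = (0.925, -0.009).
Then the next iterate is (x, y)₁ = (-0.075, 1.491).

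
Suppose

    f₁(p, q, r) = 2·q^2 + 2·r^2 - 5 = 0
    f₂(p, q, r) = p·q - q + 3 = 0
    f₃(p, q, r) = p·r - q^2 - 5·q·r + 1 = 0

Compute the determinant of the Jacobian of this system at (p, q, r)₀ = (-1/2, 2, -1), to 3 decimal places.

166.000

J = [[0, 4·q, 4·r], [q, p - 1, 0], [r, -2·q - 5·r, p - 5·q]].
At the point, J = [[0.000, 8.000, -4.000], [2.000, -1.500, 0.000], [-1.000, 1.000, -10.500]].
det J = 166.000.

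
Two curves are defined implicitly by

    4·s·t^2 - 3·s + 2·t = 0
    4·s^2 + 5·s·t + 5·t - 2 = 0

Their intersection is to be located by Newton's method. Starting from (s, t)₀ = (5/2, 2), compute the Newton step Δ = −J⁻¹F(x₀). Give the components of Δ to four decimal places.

At (5/2, 2): F = (36.5000, 58.0000).
Jacobian J = [[4·t^2 - 3, 8·s·t + 2], [8·s + 5·t, 5·s + 5]].
At the point, J = [[13.0000, 42.0000], [30.0000, 17.5000]] (det J = -1032.5000).
Solving J·Δ = −F gives Δ = (-1.7407, -0.3303).

(-1.7407, -0.3303)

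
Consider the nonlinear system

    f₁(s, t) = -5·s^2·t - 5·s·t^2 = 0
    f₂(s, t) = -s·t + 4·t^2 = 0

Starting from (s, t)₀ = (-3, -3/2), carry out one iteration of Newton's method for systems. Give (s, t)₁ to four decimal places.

(-2.2105, -0.8684)

At (-3, -3/2): F = (101.2500, 4.5000).
Jacobian J = [[-10·s·t - 5·t^2, -5·s^2 - 10·s·t], [-t, -s + 8·t]].
At the point, J = [[-56.2500, -90.0000], [1.5000, -9.0000]] (det J = 641.2500).
Solving J·Δ = −F gives Δ = (0.7895, 0.6316).
Then the next iterate is (s, t)₁ = (-2.2105, -0.8684).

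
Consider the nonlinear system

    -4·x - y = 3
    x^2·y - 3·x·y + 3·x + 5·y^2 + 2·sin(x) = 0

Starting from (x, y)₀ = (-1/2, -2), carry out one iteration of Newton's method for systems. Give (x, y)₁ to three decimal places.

(-0.451, -1.196)

At (-1/2, -2): F = (1.000, 14.04115).
Jacobian J = [[-4, -1], [2·x·y - 3·y + 2·cos(x) + 3, x^2 - 3·x + 10·y]].
At the point, J = [[-4.000, -1.000], [12.75517, -18.250]] (det J = 85.75517).
Solving J·Δ = −F gives Δ = (0.049, 0.804).
Then the next iterate is (x, y)₁ = (-0.451, -1.196).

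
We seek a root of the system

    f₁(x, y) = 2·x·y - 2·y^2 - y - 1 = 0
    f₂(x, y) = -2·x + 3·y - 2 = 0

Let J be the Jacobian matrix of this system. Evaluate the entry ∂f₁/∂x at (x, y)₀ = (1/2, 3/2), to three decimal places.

3.000

∂f₁/∂x = 2·y.
At (1/2, 3/2) this is 3.000.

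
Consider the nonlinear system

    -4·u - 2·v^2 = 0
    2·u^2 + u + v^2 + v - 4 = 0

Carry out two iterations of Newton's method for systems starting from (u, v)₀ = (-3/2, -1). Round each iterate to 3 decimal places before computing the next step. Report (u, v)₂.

(-1.462, -1.731)

At (-3/2, -1): F = (4.000, -1.000).
Jacobian J = [[-4, -4·v], [4·u + 1, 2·v + 1]].
At the point, J = [[-4.000, 4.000], [-5.000, -1.000]] (det J = 24.000).
Solving J·Δ = −F gives Δ = (0.000, -1.000).
Then the next iterate is (u, v)₁ = (-1.500, -2.000).
Round to (-1.500, -2.000) and repeat: F = (-2.000, 1.000), J = [[-4.000, 8.000], [-5.000, -3.000]].
Δ = (0.038, 0.269), so (u, v)₂ = (-1.462, -1.731).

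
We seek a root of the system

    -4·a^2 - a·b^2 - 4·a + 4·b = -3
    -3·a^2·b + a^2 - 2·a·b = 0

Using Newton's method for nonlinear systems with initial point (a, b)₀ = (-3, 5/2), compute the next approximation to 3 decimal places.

(-2.290, 1.578)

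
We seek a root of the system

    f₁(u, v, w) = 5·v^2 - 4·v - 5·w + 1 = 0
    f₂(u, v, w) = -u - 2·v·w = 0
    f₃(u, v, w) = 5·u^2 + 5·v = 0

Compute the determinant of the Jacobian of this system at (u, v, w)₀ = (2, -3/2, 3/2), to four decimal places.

J = [[0, 10·v - 4, -5], [-1, -2·w, -2·v], [10·u, 5, 0]].
At the point, J = [[0.0000, -19.0000, -5.0000], [-1.0000, -3.0000, 3.0000], [20.0000, 5.0000, 0.0000]].
det J = -1415.0000.

-1415.0000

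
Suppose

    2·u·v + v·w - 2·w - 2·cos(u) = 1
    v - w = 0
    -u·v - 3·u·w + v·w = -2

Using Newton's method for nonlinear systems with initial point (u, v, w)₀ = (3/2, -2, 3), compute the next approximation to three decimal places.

At (3/2, -2, 3): F = (-19.14147, -5.000, -14.500).
Jacobian J = [[2·v + 2·sin(u), 2·u + w, v - 2], [0, 1, -1], [-v - 3·w, -u + w, -3·u + v]].
At the point, J = [[-2.00501, 6.000, -4.000], [0.000, 1.000, -1.000], [-7.000, 1.500, -6.500]] (det J = 24.02505).
Solving J·Δ = −F gives Δ = (1.677, 1.252, -3.748).
Then the next iterate is (u, v, w)₁ = (3.177, -0.748, -0.748).

(3.177, -0.748, -0.748)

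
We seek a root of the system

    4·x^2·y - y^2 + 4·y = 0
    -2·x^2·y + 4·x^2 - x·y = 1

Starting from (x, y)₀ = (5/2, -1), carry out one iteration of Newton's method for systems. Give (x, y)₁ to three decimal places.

(1.352, -0.773)

At (5/2, -1): F = (-30.000, 39.000).
Jacobian J = [[8·x·y, 4·x^2 - 2·y + 4], [-4·x·y + 8·x - y, -2·x^2 - x]].
At the point, J = [[-20.000, 31.000], [31.000, -15.000]] (det J = -661.000).
Solving J·Δ = −F gives Δ = (-1.148, 0.227).
Then the next iterate is (x, y)₁ = (1.352, -0.773).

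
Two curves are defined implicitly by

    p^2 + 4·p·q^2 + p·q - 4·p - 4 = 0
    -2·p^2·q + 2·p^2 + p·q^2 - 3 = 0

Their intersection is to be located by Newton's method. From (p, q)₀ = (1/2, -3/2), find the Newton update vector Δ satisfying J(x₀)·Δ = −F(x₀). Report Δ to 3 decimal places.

(-0.018, -0.379)

At (1/2, -3/2): F = (-2.000, -0.625).
Jacobian J = [[2·p + 4·q^2 + q - 4, 8·p·q + p], [-4·p·q + 4·p + q^2, -2·p^2 + 2·p·q]].
At the point, J = [[4.500, -5.500], [7.250, -2.000]] (det J = 30.875).
Solving J·Δ = −F gives Δ = (-0.018, -0.379).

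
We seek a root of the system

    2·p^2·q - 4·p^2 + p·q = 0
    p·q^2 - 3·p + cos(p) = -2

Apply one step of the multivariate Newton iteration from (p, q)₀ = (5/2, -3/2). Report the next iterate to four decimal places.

At (5/2, -3/2): F = (-47.5000, -0.676144).
Jacobian J = [[4·p·q - 8·p + q, 2·p^2 + p], [q^2 - sin(p) - 3, 2·p·q]].
At the point, J = [[-36.5000, 15.0000], [-1.348472, -7.5000]] (det J = 293.977082).
Solving J·Δ = −F gives Δ = (-1.2463, 0.1339).
Then the next iterate is (p, q)₁ = (1.2537, -1.3661).

(1.2537, -1.3661)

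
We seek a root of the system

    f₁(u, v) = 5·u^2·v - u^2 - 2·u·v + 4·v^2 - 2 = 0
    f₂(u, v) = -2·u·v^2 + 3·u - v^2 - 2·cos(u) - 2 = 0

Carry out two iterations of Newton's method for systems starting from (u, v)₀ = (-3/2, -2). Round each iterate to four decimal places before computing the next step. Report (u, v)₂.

(-1.0749, -2.3232)

At (-3/2, -2): F = (-16.7500, 1.358526).
Jacobian J = [[10·u·v - 2·u - 2·v, 5·u^2 - 2·u + 8·v], [-2·v^2 + 2·sin(u) + 3, -4·u·v - 2·v]].
At the point, J = [[37.0000, -1.7500], [-6.994990, -8.0000]] (det J = -308.241232).
Solving J·Δ = −F gives Δ = (0.4424, -0.2170).
Then the next iterate is (u, v)₁ = (-1.0576, -2.2170).
Round to (-1.0576, -2.2170) and repeat: F = (-0.546330, -0.673421), J = [[29.996192, -10.028211], [-8.572537, -4.944797]].
Δ = (-0.0173, -0.1062), so (u, v)₂ = (-1.0749, -2.3232).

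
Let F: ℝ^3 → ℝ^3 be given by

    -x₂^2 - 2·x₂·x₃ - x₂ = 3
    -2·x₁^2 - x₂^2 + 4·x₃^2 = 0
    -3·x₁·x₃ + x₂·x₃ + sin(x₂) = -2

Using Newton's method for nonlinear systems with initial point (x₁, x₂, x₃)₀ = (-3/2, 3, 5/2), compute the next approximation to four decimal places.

(-0.4908, 1.2077, 1.0846)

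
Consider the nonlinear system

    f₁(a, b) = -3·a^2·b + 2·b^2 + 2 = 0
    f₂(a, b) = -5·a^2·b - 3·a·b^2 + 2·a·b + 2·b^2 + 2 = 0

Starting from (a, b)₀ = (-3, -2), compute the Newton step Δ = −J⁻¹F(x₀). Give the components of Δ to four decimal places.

(1.1842, 0.6105)

At (-3, -2): F = (64.0000, 148.0000).
Jacobian J = [[-6·a·b, -3·a^2 + 4·b], [-10·a·b - 3·b^2 + 2·b, -5·a^2 - 6·a·b + 2·a + 4·b]].
At the point, J = [[-36.0000, -35.0000], [-76.0000, -95.0000]] (det J = 760.0000).
Solving J·Δ = −F gives Δ = (1.1842, 0.6105).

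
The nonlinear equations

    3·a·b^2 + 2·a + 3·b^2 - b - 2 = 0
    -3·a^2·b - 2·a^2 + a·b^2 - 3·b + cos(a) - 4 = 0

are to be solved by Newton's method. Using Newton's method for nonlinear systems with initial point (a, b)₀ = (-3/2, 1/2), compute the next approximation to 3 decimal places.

At (-3/2, 1/2): F = (-5.875, -13.67926).
Jacobian J = [[3·b^2 + 2, 6·a·b + 6·b - 1], [-6·a·b - 4·a + b^2 - sin(a), -3·a^2 + 2·a·b - 3]].
At the point, J = [[2.750, -2.500], [11.74749, -11.250]] (det J = -1.56876).
Solving J·Δ = −F gives Δ = (20.332, 20.015).
Then the next iterate is (a, b)₁ = (18.832, 20.515).

(18.832, 20.515)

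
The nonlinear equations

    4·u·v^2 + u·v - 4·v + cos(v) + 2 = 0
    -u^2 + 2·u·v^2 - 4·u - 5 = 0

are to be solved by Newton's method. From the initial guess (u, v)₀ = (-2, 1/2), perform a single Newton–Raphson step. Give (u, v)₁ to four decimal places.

(14.5112, 2.0639)

At (-2, 1/2): F = (-2.122417, -2.0000).
Jacobian J = [[4·v^2 + v, 8·u·v + u - sin(v) - 4], [-2·u + 2·v^2 - 4, 4·u·v]].
At the point, J = [[1.5000, -14.479426], [0.5000, -4.0000]] (det J = 1.239713).
Solving J·Δ = −F gives Δ = (16.5112, 1.5639).
Then the next iterate is (u, v)₁ = (14.5112, 2.0639).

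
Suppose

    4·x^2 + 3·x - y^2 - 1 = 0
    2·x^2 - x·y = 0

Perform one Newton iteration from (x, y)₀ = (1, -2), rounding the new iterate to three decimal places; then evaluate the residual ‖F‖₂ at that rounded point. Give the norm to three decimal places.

1.025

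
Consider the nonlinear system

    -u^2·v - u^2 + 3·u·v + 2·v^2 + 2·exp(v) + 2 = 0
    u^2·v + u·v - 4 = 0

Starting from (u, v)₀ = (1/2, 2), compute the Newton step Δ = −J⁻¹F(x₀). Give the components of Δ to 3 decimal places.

(0.856, -1.232)

At (1/2, 2): F = (27.02811, -2.500).
Jacobian J = [[-2·u·v - 2·u + 3·v, -u^2 + 3·u + 4·v + 2·exp(v)], [2·u·v + v, u^2 + u]].
At the point, J = [[3.000, 24.02811], [4.000, 0.750]] (det J = -93.86245).
Solving J·Δ = −F gives Δ = (0.856, -1.232).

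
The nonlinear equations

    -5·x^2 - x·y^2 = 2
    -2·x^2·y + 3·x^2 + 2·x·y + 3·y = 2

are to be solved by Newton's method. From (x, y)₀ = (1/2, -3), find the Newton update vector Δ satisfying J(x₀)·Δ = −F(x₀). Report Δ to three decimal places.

At (1/2, -3): F = (-7.750, -11.750).
Jacobian J = [[-10·x - y^2, -2·x·y], [-4·x·y + 6·x + 2·y, -2·x^2 + 2·x + 3]].
At the point, J = [[-14.000, 3.000], [3.000, 3.500]] (det J = -58.000).
Solving J·Δ = −F gives Δ = (0.140, 3.237).

(0.140, 3.237)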